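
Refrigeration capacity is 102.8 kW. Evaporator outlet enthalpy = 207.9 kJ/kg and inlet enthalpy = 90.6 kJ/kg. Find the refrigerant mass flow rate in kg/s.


dh = 207.9 - 90.6 = 117.3 kJ/kg
m_dot = Q / dh = 102.8 / 117.3 = 0.8764 kg/s

0.8764


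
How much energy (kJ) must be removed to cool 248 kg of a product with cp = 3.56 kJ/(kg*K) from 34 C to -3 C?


dT = 34 - (-3) = 37 K
Q = m * cp * dT = 248 * 3.56 * 37
Q = 32667 kJ

32667


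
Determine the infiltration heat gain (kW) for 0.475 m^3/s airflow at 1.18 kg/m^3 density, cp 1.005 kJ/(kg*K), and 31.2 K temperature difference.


Q = V_dot * rho * cp * dT
Q = 0.475 * 1.18 * 1.005 * 31.2
Q = 17.575 kW

17.575


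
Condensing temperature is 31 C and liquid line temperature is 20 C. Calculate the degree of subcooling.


Subcooling = T_cond - T_liquid
Subcooling = 31 - 20
Subcooling = 11 K

11


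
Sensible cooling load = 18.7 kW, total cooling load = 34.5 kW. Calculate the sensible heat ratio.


SHR = Q_sensible / Q_total
SHR = 18.7 / 34.5
SHR = 0.542

0.542


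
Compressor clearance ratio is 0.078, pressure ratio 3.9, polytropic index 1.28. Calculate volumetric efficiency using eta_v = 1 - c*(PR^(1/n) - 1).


PR^(1/n) = 3.9^(1/1.28) = 2.8958044
eta_v = 1 - 0.078 * (2.8958044 - 1)
eta_v = 0.8521

0.8521


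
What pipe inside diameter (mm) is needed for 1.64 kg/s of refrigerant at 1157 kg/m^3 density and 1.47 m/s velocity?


A = m_dot / (rho * v) = 1.64 / (1157 * 1.47) = 0.0009642577861 m^2
d = sqrt(4*A/pi) * 1000
d = 35.0 mm

35.0


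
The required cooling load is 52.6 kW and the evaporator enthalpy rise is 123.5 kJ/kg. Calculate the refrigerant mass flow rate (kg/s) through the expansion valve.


m_dot = Q / dh
m_dot = 52.6 / 123.5
m_dot = 0.4259 kg/s

0.4259


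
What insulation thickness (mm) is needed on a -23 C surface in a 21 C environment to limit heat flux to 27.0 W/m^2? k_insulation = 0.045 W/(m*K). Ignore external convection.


dT = 21 - (-23) = 44 K
thickness = k * dT / q_max * 1000
thickness = 0.045 * 44 / 27.0 * 1000
thickness = 73.3 mm

73.3


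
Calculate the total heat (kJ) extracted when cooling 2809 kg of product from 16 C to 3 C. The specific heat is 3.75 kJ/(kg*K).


dT = 16 - (3) = 13 K
Q = m * cp * dT = 2809 * 3.75 * 13
Q = 136939 kJ

136939


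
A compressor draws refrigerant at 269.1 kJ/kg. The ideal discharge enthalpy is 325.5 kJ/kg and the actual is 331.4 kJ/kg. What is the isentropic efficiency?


dh_ideal = 325.5 - 269.1 = 56.4 kJ/kg
dh_actual = 331.4 - 269.1 = 62.3 kJ/kg
eta_s = dh_ideal / dh_actual = 56.4 / 62.3
eta_s = 0.9053

0.9053


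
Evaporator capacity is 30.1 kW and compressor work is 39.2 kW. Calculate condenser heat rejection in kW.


Q_cond = Q_evap + W
Q_cond = 30.1 + 39.2
Q_cond = 69.3 kW

69.3


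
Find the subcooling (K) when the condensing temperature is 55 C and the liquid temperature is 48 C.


Subcooling = T_cond - T_liquid
Subcooling = 55 - 48
Subcooling = 7 K

7


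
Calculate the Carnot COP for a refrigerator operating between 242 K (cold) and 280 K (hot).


dT = 280 - 242 = 38 K
COP_carnot = T_cold / dT = 242 / 38
COP_carnot = 6.368

6.368


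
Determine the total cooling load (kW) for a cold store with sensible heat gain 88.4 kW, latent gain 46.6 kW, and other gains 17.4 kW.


Q_total = Q_s + Q_l + Q_misc
Q_total = 88.4 + 46.6 + 17.4
Q_total = 152.4 kW

152.4


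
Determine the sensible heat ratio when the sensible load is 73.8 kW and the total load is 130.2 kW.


SHR = Q_sensible / Q_total
SHR = 73.8 / 130.2
SHR = 0.567

0.567


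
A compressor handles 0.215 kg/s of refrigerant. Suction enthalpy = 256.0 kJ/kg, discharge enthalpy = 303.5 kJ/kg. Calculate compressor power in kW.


dh = 303.5 - 256.0 = 47.5 kJ/kg
W = m_dot * dh = 0.215 * 47.5 = 10.21 kW

10.21


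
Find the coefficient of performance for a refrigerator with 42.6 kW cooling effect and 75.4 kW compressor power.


COP = Q_evap / W
COP = 42.6 / 75.4
COP = 0.565

0.565


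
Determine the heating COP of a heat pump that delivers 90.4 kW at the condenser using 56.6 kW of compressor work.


COP_hp = Q_cond / W
COP_hp = 90.4 / 56.6
COP_hp = 1.597

1.597


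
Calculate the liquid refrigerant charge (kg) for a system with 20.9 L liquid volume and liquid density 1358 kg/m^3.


Charge = V * rho / 1000
Charge = 20.9 * 1358 / 1000
Charge = 28.38 kg

28.38


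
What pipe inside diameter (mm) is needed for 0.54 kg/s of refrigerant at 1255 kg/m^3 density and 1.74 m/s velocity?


A = m_dot / (rho * v) = 0.54 / (1255 * 1.74) = 0.0002472867152 m^2
d = sqrt(4*A/pi) * 1000
d = 17.7 mm

17.7


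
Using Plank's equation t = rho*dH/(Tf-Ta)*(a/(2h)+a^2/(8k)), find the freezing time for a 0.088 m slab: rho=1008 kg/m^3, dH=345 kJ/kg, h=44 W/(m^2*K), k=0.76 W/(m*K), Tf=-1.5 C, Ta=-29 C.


dT = -1.5 - (-29) = 27.5 K
term1 = a/(2h) = 0.088/(2*44) = 0.001
term2 = a^2/(8k) = 0.088^2/(8*0.76) = 0.001273684211
t = rho*dH*1000/dT * (term1 + term2)
t = 1008*345*1000/27.5 * (0.001 + 0.001273684211)
t = 28753 s

28753


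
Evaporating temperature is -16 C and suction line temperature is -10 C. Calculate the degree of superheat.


Superheat = T_suction - T_evap
Superheat = -10 - (-16)
Superheat = 6 K

6


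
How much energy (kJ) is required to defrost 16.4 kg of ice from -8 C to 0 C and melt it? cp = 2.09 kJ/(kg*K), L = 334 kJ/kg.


Sensible heat = cp * dT = 2.09 * 8 = 16.72 kJ/kg
Total per kg = 16.72 + 334 = 350.72 kJ/kg
Q = m * total = 16.4 * 350.72
Q = 5751.8 kJ

5751.8


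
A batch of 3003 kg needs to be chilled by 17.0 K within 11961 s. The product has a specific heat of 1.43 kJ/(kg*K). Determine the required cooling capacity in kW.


Q = m * cp * dT / t
Q = 3003 * 1.43 * 17.0 / 11961
Q = 6.103 kW

6.103


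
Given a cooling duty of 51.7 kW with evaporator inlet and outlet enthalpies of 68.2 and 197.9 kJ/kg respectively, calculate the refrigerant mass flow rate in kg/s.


dh = 197.9 - 68.2 = 129.7 kJ/kg
m_dot = Q / dh = 51.7 / 129.7 = 0.3986 kg/s

0.3986


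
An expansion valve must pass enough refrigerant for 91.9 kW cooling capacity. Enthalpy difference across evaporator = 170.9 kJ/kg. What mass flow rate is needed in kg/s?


m_dot = Q / dh
m_dot = 91.9 / 170.9
m_dot = 0.5377 kg/s

0.5377


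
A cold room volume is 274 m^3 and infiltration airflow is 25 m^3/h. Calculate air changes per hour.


ACH = flow / volume
ACH = 25 / 274
ACH = 0.091

0.091


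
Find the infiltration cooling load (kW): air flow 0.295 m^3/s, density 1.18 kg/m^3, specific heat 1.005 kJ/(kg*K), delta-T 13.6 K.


Q = V_dot * rho * cp * dT
Q = 0.295 * 1.18 * 1.005 * 13.6
Q = 4.758 kW

4.758


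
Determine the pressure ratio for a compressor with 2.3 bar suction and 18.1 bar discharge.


PR = P_high / P_low
PR = 18.1 / 2.3
PR = 7.87

7.87


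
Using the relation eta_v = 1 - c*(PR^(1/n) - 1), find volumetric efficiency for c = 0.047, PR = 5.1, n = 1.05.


PR^(1/n) = 5.1^(1/1.05) = 4.71928666
eta_v = 1 - 0.047 * (4.71928666 - 1)
eta_v = 0.8252

0.8252


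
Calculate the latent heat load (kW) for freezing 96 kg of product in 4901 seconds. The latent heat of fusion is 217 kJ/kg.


Q_lat = m * h_fg / t
Q_lat = 96 * 217 / 4901
Q_lat = 4.25 kW

4.25


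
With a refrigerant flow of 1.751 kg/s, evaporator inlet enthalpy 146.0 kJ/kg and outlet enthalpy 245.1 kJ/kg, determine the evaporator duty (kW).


dh = 245.1 - 146.0 = 99.1 kJ/kg
Q_evap = m_dot * dh = 1.751 * 99.1
Q_evap = 173.52 kW

173.52


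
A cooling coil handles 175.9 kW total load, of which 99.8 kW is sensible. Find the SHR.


SHR = Q_sensible / Q_total
SHR = 99.8 / 175.9
SHR = 0.567

0.567


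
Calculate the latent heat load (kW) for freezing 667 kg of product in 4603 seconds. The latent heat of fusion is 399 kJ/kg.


Q_lat = m * h_fg / t
Q_lat = 667 * 399 / 4603
Q_lat = 57.82 kW

57.82


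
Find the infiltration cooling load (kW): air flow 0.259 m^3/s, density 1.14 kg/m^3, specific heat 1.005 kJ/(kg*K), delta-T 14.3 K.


Q = V_dot * rho * cp * dT
Q = 0.259 * 1.14 * 1.005 * 14.3
Q = 4.243 kW

4.243


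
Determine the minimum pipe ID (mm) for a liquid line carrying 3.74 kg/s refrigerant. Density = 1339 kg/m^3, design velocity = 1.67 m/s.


A = m_dot / (rho * v) = 3.74 / (1339 * 1.67) = 0.001672532456 m^2
d = sqrt(4*A/pi) * 1000
d = 46.1 mm

46.1


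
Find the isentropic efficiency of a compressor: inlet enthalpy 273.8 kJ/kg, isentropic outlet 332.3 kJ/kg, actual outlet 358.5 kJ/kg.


dh_ideal = 332.3 - 273.8 = 58.5 kJ/kg
dh_actual = 358.5 - 273.8 = 84.7 kJ/kg
eta_s = dh_ideal / dh_actual = 58.5 / 84.7
eta_s = 0.6907

0.6907


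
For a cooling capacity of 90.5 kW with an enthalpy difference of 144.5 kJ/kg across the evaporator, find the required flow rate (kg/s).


m_dot = Q / dh
m_dot = 90.5 / 144.5
m_dot = 0.6263 kg/s

0.6263


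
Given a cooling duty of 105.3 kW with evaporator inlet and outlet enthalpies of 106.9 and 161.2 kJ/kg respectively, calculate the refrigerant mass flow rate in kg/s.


dh = 161.2 - 106.9 = 54.3 kJ/kg
m_dot = Q / dh = 105.3 / 54.3 = 1.9392 kg/s

1.9392


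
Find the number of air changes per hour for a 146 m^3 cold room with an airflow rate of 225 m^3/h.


ACH = flow / volume
ACH = 225 / 146
ACH = 1.541

1.541


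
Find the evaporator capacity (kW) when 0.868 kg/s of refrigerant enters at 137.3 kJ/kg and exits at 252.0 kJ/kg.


dh = 252.0 - 137.3 = 114.7 kJ/kg
Q_evap = m_dot * dh = 0.868 * 114.7
Q_evap = 99.56 kW

99.56


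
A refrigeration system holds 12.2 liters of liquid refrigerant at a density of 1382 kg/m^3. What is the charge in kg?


Charge = V * rho / 1000
Charge = 12.2 * 1382 / 1000
Charge = 16.86 kg

16.86


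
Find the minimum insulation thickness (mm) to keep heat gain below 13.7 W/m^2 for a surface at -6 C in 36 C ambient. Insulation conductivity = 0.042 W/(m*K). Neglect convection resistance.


dT = 36 - (-6) = 42 K
thickness = k * dT / q_max * 1000
thickness = 0.042 * 42 / 13.7 * 1000
thickness = 128.8 mm

128.8


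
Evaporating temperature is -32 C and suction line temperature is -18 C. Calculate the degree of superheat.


Superheat = T_suction - T_evap
Superheat = -18 - (-32)
Superheat = 14 K

14


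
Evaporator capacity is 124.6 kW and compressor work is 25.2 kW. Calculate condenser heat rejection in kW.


Q_cond = Q_evap + W
Q_cond = 124.6 + 25.2
Q_cond = 149.8 kW

149.8


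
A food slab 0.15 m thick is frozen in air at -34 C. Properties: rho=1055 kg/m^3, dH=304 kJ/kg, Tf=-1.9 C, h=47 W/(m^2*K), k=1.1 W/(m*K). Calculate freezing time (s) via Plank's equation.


dT = -1.9 - (-34) = 32.1 K
term1 = a/(2h) = 0.15/(2*47) = 0.001595744681
term2 = a^2/(8k) = 0.15^2/(8*1.1) = 0.002556818182
t = rho*dH*1000/dT * (term1 + term2)
t = 1055*304*1000/32.1 * (0.001595744681 + 0.002556818182)
t = 41489 s

41489


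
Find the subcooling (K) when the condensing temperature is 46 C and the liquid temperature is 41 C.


Subcooling = T_cond - T_liquid
Subcooling = 46 - 41
Subcooling = 5 K

5


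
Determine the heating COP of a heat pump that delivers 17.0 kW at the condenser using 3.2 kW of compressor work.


COP_hp = Q_cond / W
COP_hp = 17.0 / 3.2
COP_hp = 5.313

5.313


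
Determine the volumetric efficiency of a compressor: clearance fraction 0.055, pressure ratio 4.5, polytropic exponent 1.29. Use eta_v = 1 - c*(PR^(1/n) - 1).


PR^(1/n) = 4.5^(1/1.29) = 3.20897468
eta_v = 1 - 0.055 * (3.20897468 - 1)
eta_v = 0.8785

0.8785


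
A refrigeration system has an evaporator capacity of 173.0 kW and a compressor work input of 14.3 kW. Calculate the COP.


COP = Q_evap / W
COP = 173.0 / 14.3
COP = 12.098

12.098


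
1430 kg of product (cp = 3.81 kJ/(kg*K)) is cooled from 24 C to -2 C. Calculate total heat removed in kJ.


dT = 24 - (-2) = 26 K
Q = m * cp * dT = 1430 * 3.81 * 26
Q = 141656 kJ

141656


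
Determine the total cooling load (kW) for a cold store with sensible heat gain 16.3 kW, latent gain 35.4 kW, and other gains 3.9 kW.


Q_total = Q_s + Q_l + Q_misc
Q_total = 16.3 + 35.4 + 3.9
Q_total = 55.6 kW

55.6


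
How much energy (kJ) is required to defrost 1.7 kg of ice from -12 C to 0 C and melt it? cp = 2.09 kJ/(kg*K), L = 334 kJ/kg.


Sensible heat = cp * dT = 2.09 * 12 = 25.08 kJ/kg
Total per kg = 25.08 + 334 = 359.08 kJ/kg
Q = m * total = 1.7 * 359.08
Q = 610.4 kJ

610.4


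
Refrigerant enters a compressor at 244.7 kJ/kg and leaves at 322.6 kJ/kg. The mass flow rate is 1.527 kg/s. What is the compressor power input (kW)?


dh = 322.6 - 244.7 = 77.9 kJ/kg
W = m_dot * dh = 1.527 * 77.9 = 118.95 kW

118.95


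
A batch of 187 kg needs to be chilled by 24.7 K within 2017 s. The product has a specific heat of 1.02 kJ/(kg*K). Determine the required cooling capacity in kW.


Q = m * cp * dT / t
Q = 187 * 1.02 * 24.7 / 2017
Q = 2.336 kW

2.336


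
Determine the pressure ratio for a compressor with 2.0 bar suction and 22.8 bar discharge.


PR = P_high / P_low
PR = 22.8 / 2.0
PR = 11.4

11.4


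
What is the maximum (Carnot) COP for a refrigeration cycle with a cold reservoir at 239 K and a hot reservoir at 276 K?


dT = 276 - 239 = 37 K
COP_carnot = T_cold / dT = 239 / 37
COP_carnot = 6.459

6.459


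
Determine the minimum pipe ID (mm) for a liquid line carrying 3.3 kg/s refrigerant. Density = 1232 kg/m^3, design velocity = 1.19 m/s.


A = m_dot / (rho * v) = 3.3 / (1232 * 1.19) = 0.00225090036 m^2
d = sqrt(4*A/pi) * 1000
d = 53.5 mm

53.5


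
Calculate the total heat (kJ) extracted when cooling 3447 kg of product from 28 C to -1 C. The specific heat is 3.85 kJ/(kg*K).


dT = 28 - (-1) = 29 K
Q = m * cp * dT = 3447 * 3.85 * 29
Q = 384858 kJ

384858


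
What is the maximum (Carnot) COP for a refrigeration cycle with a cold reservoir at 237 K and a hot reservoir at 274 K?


dT = 274 - 237 = 37 K
COP_carnot = T_cold / dT = 237 / 37
COP_carnot = 6.405

6.405


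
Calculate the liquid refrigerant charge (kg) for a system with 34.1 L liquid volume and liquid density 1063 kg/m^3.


Charge = V * rho / 1000
Charge = 34.1 * 1063 / 1000
Charge = 36.25 kg

36.25


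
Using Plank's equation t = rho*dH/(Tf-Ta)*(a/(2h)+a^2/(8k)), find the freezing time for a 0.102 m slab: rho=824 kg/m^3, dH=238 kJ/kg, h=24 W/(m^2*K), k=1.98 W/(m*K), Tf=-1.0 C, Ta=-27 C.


dT = -1.0 - (-27) = 26.0 K
term1 = a/(2h) = 0.102/(2*24) = 0.002125
term2 = a^2/(8k) = 0.102^2/(8*1.98) = 0.0006568181818
t = rho*dH*1000/dT * (term1 + term2)
t = 824*238*1000/26.0 * (0.002125 + 0.0006568181818)
t = 20983 s

20983


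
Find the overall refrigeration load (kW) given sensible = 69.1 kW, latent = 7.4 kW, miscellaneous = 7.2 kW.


Q_total = Q_s + Q_l + Q_misc
Q_total = 69.1 + 7.4 + 7.2
Q_total = 83.7 kW

83.7


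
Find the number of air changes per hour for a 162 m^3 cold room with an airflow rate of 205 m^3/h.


ACH = flow / volume
ACH = 205 / 162
ACH = 1.265

1.265


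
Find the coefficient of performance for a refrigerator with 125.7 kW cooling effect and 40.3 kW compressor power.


COP = Q_evap / W
COP = 125.7 / 40.3
COP = 3.119

3.119


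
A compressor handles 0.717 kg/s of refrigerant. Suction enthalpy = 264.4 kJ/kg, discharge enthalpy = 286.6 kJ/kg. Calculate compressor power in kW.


dh = 286.6 - 264.4 = 22.2 kJ/kg
W = m_dot * dh = 0.717 * 22.2 = 15.92 kW

15.92


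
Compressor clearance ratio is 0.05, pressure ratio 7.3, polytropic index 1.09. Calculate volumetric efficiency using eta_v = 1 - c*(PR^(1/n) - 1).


PR^(1/n) = 7.3^(1/1.09) = 6.19497162
eta_v = 1 - 0.05 * (6.19497162 - 1)
eta_v = 0.7403

0.7403


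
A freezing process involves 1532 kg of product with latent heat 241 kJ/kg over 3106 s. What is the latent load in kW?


Q_lat = m * h_fg / t
Q_lat = 1532 * 241 / 3106
Q_lat = 118.87 kW

118.87


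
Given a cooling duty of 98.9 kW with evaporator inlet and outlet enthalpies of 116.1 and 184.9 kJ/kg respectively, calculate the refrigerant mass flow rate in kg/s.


dh = 184.9 - 116.1 = 68.8 kJ/kg
m_dot = Q / dh = 98.9 / 68.8 = 1.4375 kg/s

1.4375


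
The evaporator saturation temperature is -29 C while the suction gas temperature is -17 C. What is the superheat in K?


Superheat = T_suction - T_evap
Superheat = -17 - (-29)
Superheat = 12 K

12


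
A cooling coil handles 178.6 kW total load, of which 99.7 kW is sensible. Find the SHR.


SHR = Q_sensible / Q_total
SHR = 99.7 / 178.6
SHR = 0.558

0.558


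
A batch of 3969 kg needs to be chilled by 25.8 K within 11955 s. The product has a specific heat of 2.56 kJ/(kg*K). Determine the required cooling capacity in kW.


Q = m * cp * dT / t
Q = 3969 * 2.56 * 25.8 / 11955
Q = 21.928 kW

21.928


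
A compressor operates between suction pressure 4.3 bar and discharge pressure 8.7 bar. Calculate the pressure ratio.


PR = P_high / P_low
PR = 8.7 / 4.3
PR = 2.023

2.023


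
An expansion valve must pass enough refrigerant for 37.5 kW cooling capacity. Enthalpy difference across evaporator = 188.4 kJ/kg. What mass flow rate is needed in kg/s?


m_dot = Q / dh
m_dot = 37.5 / 188.4
m_dot = 0.199 kg/s

0.199


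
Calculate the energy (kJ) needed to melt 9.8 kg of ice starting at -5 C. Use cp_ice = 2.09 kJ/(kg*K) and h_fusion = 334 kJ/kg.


Sensible heat = cp * dT = 2.09 * 5 = 10.45 kJ/kg
Total per kg = 10.45 + 334 = 344.45 kJ/kg
Q = m * total = 9.8 * 344.45
Q = 3375.6 kJ

3375.6


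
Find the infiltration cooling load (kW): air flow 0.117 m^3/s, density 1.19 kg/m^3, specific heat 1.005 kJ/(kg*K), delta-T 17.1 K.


Q = V_dot * rho * cp * dT
Q = 0.117 * 1.19 * 1.005 * 17.1
Q = 2.393 kW

2.393


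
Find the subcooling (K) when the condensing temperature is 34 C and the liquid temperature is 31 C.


Subcooling = T_cond - T_liquid
Subcooling = 34 - 31
Subcooling = 3 K

3


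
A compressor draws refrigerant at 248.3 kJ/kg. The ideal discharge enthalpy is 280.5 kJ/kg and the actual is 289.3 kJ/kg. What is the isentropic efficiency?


dh_ideal = 280.5 - 248.3 = 32.2 kJ/kg
dh_actual = 289.3 - 248.3 = 41.0 kJ/kg
eta_s = dh_ideal / dh_actual = 32.2 / 41.0
eta_s = 0.7854

0.7854


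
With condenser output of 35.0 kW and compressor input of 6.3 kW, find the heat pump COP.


COP_hp = Q_cond / W
COP_hp = 35.0 / 6.3
COP_hp = 5.556

5.556


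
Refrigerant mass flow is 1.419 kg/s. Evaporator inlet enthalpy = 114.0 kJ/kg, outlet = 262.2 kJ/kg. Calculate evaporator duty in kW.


dh = 262.2 - 114.0 = 148.2 kJ/kg
Q_evap = m_dot * dh = 1.419 * 148.2
Q_evap = 210.3 kW

210.3


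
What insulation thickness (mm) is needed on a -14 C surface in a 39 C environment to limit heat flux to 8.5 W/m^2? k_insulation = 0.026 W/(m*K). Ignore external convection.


dT = 39 - (-14) = 53 K
thickness = k * dT / q_max * 1000
thickness = 0.026 * 53 / 8.5 * 1000
thickness = 162.1 mm

162.1


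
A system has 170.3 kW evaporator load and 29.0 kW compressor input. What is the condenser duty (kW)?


Q_cond = Q_evap + W
Q_cond = 170.3 + 29.0
Q_cond = 199.3 kW

199.3


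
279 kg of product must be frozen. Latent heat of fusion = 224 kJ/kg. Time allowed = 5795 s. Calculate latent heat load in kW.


Q_lat = m * h_fg / t
Q_lat = 279 * 224 / 5795
Q_lat = 10.78 kW

10.78


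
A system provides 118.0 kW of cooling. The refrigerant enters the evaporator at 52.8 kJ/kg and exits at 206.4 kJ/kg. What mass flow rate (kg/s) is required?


dh = 206.4 - 52.8 = 153.6 kJ/kg
m_dot = Q / dh = 118.0 / 153.6 = 0.7682 kg/s

0.7682


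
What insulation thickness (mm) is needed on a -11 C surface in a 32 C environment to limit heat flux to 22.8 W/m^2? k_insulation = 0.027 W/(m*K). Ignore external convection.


dT = 32 - (-11) = 43 K
thickness = k * dT / q_max * 1000
thickness = 0.027 * 43 / 22.8 * 1000
thickness = 50.9 mm

50.9


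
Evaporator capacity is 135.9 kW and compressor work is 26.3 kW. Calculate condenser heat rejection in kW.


Q_cond = Q_evap + W
Q_cond = 135.9 + 26.3
Q_cond = 162.2 kW

162.2


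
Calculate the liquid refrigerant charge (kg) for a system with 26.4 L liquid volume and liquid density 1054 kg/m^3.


Charge = V * rho / 1000
Charge = 26.4 * 1054 / 1000
Charge = 27.83 kg

27.83


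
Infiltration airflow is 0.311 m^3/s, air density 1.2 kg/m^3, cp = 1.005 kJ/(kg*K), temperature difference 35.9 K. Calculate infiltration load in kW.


Q = V_dot * rho * cp * dT
Q = 0.311 * 1.2 * 1.005 * 35.9
Q = 13.465 kW

13.465


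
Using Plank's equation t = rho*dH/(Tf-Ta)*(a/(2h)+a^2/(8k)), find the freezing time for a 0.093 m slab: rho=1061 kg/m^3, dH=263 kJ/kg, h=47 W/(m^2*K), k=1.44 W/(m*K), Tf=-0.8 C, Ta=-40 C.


dT = -0.8 - (-40) = 39.2 K
term1 = a/(2h) = 0.093/(2*47) = 0.0009893617021
term2 = a^2/(8k) = 0.093^2/(8*1.44) = 0.00075078125
t = rho*dH*1000/dT * (term1 + term2)
t = 1061*263*1000/39.2 * (0.0009893617021 + 0.00075078125)
t = 12387 s

12387


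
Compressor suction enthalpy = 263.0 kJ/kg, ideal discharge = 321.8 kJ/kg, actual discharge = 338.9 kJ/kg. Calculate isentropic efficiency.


dh_ideal = 321.8 - 263.0 = 58.8 kJ/kg
dh_actual = 338.9 - 263.0 = 75.9 kJ/kg
eta_s = dh_ideal / dh_actual = 58.8 / 75.9
eta_s = 0.7747

0.7747


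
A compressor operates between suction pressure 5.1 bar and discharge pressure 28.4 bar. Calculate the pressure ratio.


PR = P_high / P_low
PR = 28.4 / 5.1
PR = 5.569

5.569


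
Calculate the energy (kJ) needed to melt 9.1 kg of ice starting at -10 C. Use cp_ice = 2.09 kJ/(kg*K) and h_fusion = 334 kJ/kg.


Sensible heat = cp * dT = 2.09 * 10 = 20.9 kJ/kg
Total per kg = 20.9 + 334 = 354.9 kJ/kg
Q = m * total = 9.1 * 354.9
Q = 3229.6 kJ

3229.6


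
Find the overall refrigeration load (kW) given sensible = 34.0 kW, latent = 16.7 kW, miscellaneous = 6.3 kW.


Q_total = Q_s + Q_l + Q_misc
Q_total = 34.0 + 16.7 + 6.3
Q_total = 57.0 kW

57.0


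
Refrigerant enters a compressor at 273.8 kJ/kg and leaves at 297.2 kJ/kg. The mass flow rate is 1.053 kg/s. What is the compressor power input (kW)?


dh = 297.2 - 273.8 = 23.4 kJ/kg
W = m_dot * dh = 1.053 * 23.4 = 24.64 kW

24.64


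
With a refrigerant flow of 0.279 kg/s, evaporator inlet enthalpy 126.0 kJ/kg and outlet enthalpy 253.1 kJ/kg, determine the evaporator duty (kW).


dh = 253.1 - 126.0 = 127.1 kJ/kg
Q_evap = m_dot * dh = 0.279 * 127.1
Q_evap = 35.46 kW

35.46


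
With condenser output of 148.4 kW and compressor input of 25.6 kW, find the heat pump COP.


COP_hp = Q_cond / W
COP_hp = 148.4 / 25.6
COP_hp = 5.797

5.797


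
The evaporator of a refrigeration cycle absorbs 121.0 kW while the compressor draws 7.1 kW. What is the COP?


COP = Q_evap / W
COP = 121.0 / 7.1
COP = 17.042

17.042


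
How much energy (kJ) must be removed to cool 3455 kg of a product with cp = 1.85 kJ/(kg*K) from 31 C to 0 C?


dT = 31 - (0) = 31 K
Q = m * cp * dT = 3455 * 1.85 * 31
Q = 198144 kJ

198144


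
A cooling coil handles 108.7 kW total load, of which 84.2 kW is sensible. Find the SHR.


SHR = Q_sensible / Q_total
SHR = 84.2 / 108.7
SHR = 0.775

0.775


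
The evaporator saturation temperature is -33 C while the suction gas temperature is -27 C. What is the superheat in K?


Superheat = T_suction - T_evap
Superheat = -27 - (-33)
Superheat = 6 K

6


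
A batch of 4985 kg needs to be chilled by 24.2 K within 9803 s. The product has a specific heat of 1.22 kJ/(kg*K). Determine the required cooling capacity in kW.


Q = m * cp * dT / t
Q = 4985 * 1.22 * 24.2 / 9803
Q = 15.013 kW

15.013


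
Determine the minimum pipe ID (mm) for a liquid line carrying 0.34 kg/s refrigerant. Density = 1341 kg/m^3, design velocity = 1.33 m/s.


A = m_dot / (rho * v) = 0.34 / (1341 * 1.33) = 0.0001906331825 m^2
d = sqrt(4*A/pi) * 1000
d = 15.6 mm

15.6


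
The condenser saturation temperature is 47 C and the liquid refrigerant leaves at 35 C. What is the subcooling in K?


Subcooling = T_cond - T_liquid
Subcooling = 47 - 35
Subcooling = 12 K

12


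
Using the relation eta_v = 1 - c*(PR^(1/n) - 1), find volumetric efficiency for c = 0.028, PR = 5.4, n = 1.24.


PR^(1/n) = 5.4^(1/1.24) = 3.89619001
eta_v = 1 - 0.028 * (3.89619001 - 1)
eta_v = 0.9189

0.9189


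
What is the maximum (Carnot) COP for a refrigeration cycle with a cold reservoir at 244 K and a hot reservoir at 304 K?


dT = 304 - 244 = 60 K
COP_carnot = T_cold / dT = 244 / 60
COP_carnot = 4.067

4.067


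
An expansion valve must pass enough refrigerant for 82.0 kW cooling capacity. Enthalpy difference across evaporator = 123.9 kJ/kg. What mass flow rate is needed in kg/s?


m_dot = Q / dh
m_dot = 82.0 / 123.9
m_dot = 0.6618 kg/s

0.6618


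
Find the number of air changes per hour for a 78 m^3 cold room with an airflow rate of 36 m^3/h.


ACH = flow / volume
ACH = 36 / 78
ACH = 0.462

0.462


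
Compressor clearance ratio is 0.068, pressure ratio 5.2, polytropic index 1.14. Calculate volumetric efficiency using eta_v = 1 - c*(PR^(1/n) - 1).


PR^(1/n) = 5.2^(1/1.14) = 4.2469105
eta_v = 1 - 0.068 * (4.2469105 - 1)
eta_v = 0.7792

0.7792


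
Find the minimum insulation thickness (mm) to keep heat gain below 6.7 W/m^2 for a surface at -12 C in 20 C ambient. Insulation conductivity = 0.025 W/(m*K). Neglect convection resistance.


dT = 20 - (-12) = 32 K
thickness = k * dT / q_max * 1000
thickness = 0.025 * 32 / 6.7 * 1000
thickness = 119.4 mm

119.4


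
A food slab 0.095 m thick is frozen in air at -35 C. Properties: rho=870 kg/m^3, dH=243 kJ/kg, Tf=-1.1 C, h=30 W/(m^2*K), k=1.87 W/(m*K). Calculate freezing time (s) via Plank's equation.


dT = -1.1 - (-35) = 33.9 K
term1 = a/(2h) = 0.095/(2*30) = 0.001583333333
term2 = a^2/(8k) = 0.095^2/(8*1.87) = 0.0006032754011
t = rho*dH*1000/dT * (term1 + term2)
t = 870*243*1000/33.9 * (0.001583333333 + 0.0006032754011)
t = 13636 s

13636


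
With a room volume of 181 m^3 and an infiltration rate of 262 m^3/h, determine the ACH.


ACH = flow / volume
ACH = 262 / 181
ACH = 1.448

1.448


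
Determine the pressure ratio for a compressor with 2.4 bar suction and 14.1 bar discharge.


PR = P_high / P_low
PR = 14.1 / 2.4
PR = 5.875

5.875


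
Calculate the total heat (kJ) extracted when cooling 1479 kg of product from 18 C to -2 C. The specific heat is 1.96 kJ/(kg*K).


dT = 18 - (-2) = 20 K
Q = m * cp * dT = 1479 * 1.96 * 20
Q = 57977 kJ

57977


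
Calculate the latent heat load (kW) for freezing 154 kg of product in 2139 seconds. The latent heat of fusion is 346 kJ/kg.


Q_lat = m * h_fg / t
Q_lat = 154 * 346 / 2139
Q_lat = 24.91 kW

24.91


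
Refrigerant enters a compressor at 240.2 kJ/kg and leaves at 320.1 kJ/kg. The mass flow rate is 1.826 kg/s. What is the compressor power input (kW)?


dh = 320.1 - 240.2 = 79.9 kJ/kg
W = m_dot * dh = 1.826 * 79.9 = 145.9 kW

145.9


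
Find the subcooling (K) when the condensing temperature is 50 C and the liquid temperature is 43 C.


Subcooling = T_cond - T_liquid
Subcooling = 50 - 43
Subcooling = 7 K

7


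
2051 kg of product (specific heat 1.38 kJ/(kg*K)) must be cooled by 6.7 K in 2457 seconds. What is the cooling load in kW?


Q = m * cp * dT / t
Q = 2051 * 1.38 * 6.7 / 2457
Q = 7.718 kW

7.718


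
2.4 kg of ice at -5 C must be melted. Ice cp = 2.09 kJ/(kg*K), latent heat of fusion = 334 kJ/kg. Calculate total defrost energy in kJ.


Sensible heat = cp * dT = 2.09 * 5 = 10.45 kJ/kg
Total per kg = 10.45 + 334 = 344.45 kJ/kg
Q = m * total = 2.4 * 344.45
Q = 826.7 kJ

826.7


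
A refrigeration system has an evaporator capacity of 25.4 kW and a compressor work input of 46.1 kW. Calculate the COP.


COP = Q_evap / W
COP = 25.4 / 46.1
COP = 0.551

0.551


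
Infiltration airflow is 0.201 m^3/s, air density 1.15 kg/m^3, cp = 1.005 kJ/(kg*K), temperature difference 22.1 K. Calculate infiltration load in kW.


Q = V_dot * rho * cp * dT
Q = 0.201 * 1.15 * 1.005 * 22.1
Q = 5.134 kW

5.134


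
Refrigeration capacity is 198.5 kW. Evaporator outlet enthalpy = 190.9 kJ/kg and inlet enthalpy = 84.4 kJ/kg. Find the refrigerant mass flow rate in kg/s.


dh = 190.9 - 84.4 = 106.5 kJ/kg
m_dot = Q / dh = 198.5 / 106.5 = 1.8638 kg/s

1.8638


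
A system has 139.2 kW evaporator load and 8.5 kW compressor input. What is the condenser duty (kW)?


Q_cond = Q_evap + W
Q_cond = 139.2 + 8.5
Q_cond = 147.7 kW

147.7


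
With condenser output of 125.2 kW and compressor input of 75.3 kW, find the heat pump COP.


COP_hp = Q_cond / W
COP_hp = 125.2 / 75.3
COP_hp = 1.663

1.663


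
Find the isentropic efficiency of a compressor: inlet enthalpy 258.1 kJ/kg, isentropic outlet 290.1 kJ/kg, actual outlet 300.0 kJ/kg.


dh_ideal = 290.1 - 258.1 = 32.0 kJ/kg
dh_actual = 300.0 - 258.1 = 41.9 kJ/kg
eta_s = dh_ideal / dh_actual = 32.0 / 41.9
eta_s = 0.7637

0.7637


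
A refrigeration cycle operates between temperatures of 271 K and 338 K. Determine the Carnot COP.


dT = 338 - 271 = 67 K
COP_carnot = T_cold / dT = 271 / 67
COP_carnot = 4.045

4.045


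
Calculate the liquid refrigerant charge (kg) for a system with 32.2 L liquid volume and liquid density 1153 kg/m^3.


Charge = V * rho / 1000
Charge = 32.2 * 1153 / 1000
Charge = 37.13 kg

37.13


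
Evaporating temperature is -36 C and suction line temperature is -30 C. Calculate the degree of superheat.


Superheat = T_suction - T_evap
Superheat = -30 - (-36)
Superheat = 6 K

6


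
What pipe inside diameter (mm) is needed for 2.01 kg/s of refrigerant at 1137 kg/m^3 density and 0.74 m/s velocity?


A = m_dot / (rho * v) = 2.01 / (1137 * 0.74) = 0.002388932468 m^2
d = sqrt(4*A/pi) * 1000
d = 55.2 mm

55.2


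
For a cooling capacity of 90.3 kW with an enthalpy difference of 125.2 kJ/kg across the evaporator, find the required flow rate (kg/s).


m_dot = Q / dh
m_dot = 90.3 / 125.2
m_dot = 0.7212 kg/s

0.7212


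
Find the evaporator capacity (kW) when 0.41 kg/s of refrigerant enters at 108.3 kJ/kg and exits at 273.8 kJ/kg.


dh = 273.8 - 108.3 = 165.5 kJ/kg
Q_evap = m_dot * dh = 0.41 * 165.5
Q_evap = 67.86 kW

67.86


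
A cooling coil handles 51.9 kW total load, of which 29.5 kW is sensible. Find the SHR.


SHR = Q_sensible / Q_total
SHR = 29.5 / 51.9
SHR = 0.568

0.568


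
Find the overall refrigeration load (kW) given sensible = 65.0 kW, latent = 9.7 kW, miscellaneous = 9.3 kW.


Q_total = Q_s + Q_l + Q_misc
Q_total = 65.0 + 9.7 + 9.3
Q_total = 84.0 kW

84.0


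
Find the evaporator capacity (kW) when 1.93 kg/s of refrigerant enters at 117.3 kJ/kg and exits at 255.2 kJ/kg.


dh = 255.2 - 117.3 = 137.9 kJ/kg
Q_evap = m_dot * dh = 1.93 * 137.9
Q_evap = 266.15 kW

266.15


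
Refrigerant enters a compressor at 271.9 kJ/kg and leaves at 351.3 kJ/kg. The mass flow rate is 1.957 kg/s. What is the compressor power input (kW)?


dh = 351.3 - 271.9 = 79.4 kJ/kg
W = m_dot * dh = 1.957 * 79.4 = 155.39 kW

155.39


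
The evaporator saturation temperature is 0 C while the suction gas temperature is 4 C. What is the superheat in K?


Superheat = T_suction - T_evap
Superheat = 4 - (0)
Superheat = 4 K

4


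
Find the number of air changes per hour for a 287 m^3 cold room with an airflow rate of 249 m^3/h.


ACH = flow / volume
ACH = 249 / 287
ACH = 0.868

0.868


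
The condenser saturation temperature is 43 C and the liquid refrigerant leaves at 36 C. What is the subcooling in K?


Subcooling = T_cond - T_liquid
Subcooling = 43 - 36
Subcooling = 7 K

7


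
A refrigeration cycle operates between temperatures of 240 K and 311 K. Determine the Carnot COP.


dT = 311 - 240 = 71 K
COP_carnot = T_cold / dT = 240 / 71
COP_carnot = 3.38

3.38


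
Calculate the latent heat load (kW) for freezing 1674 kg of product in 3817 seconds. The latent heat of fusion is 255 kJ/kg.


Q_lat = m * h_fg / t
Q_lat = 1674 * 255 / 3817
Q_lat = 111.83 kW

111.83


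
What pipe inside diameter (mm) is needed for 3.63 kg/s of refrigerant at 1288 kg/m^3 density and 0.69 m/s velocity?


A = m_dot / (rho * v) = 3.63 / (1288 * 0.69) = 0.00408452606 m^2
d = sqrt(4*A/pi) * 1000
d = 72.1 mm

72.1


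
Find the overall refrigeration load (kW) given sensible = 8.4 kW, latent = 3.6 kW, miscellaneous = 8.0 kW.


Q_total = Q_s + Q_l + Q_misc
Q_total = 8.4 + 3.6 + 8.0
Q_total = 20.0 kW

20.0


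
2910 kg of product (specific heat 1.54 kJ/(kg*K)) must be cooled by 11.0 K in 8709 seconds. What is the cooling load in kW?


Q = m * cp * dT / t
Q = 2910 * 1.54 * 11.0 / 8709
Q = 5.66 kW

5.66


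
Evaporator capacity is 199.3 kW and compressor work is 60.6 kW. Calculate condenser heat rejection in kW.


Q_cond = Q_evap + W
Q_cond = 199.3 + 60.6
Q_cond = 259.9 kW

259.9


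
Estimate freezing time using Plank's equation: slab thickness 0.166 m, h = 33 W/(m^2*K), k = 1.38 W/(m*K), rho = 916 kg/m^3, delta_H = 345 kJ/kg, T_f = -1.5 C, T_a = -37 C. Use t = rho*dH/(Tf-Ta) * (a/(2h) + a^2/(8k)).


dT = -1.5 - (-37) = 35.5 K
term1 = a/(2h) = 0.166/(2*33) = 0.002515151515
term2 = a^2/(8k) = 0.166^2/(8*1.38) = 0.002496014493
t = rho*dH*1000/dT * (term1 + term2)
t = 916*345*1000/35.5 * (0.002515151515 + 0.002496014493)
t = 44609 s

44609


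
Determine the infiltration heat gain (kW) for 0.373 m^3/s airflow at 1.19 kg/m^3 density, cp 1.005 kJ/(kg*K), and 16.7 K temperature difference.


Q = V_dot * rho * cp * dT
Q = 0.373 * 1.19 * 1.005 * 16.7
Q = 7.45 kW

7.45


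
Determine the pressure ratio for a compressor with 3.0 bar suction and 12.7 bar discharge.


PR = P_high / P_low
PR = 12.7 / 3.0
PR = 4.233

4.233


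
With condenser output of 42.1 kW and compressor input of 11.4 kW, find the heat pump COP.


COP_hp = Q_cond / W
COP_hp = 42.1 / 11.4
COP_hp = 3.693

3.693


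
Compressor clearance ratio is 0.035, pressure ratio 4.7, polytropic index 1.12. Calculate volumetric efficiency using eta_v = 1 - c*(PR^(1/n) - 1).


PR^(1/n) = 4.7^(1/1.12) = 3.98187271
eta_v = 1 - 0.035 * (3.98187271 - 1)
eta_v = 0.8956

0.8956


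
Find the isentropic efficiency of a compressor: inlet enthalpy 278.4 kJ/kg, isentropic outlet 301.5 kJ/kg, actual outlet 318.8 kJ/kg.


dh_ideal = 301.5 - 278.4 = 23.1 kJ/kg
dh_actual = 318.8 - 278.4 = 40.4 kJ/kg
eta_s = dh_ideal / dh_actual = 23.1 / 40.4
eta_s = 0.5718

0.5718


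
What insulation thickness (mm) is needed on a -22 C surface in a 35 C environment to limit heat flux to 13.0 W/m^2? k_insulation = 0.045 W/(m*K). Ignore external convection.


dT = 35 - (-22) = 57 K
thickness = k * dT / q_max * 1000
thickness = 0.045 * 57 / 13.0 * 1000
thickness = 197.3 mm

197.3


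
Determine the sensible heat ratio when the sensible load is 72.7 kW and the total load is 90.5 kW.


SHR = Q_sensible / Q_total
SHR = 72.7 / 90.5
SHR = 0.803

0.803


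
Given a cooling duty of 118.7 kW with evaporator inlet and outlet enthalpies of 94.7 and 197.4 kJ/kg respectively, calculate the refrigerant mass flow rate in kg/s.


dh = 197.4 - 94.7 = 102.7 kJ/kg
m_dot = Q / dh = 118.7 / 102.7 = 1.1558 kg/s

1.1558


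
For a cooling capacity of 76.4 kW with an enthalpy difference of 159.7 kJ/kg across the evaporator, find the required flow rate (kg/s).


m_dot = Q / dh
m_dot = 76.4 / 159.7
m_dot = 0.4784 kg/s

0.4784


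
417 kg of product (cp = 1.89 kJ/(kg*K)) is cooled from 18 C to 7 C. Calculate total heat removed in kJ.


dT = 18 - (7) = 11 K
Q = m * cp * dT = 417 * 1.89 * 11
Q = 8669 kJ

8669


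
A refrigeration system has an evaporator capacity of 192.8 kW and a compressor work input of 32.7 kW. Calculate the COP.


COP = Q_evap / W
COP = 192.8 / 32.7
COP = 5.896

5.896


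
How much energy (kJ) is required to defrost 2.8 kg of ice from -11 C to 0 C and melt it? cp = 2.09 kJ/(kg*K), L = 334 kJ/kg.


Sensible heat = cp * dT = 2.09 * 11 = 22.99 kJ/kg
Total per kg = 22.99 + 334 = 356.99 kJ/kg
Q = m * total = 2.8 * 356.99
Q = 999.6 kJ

999.6


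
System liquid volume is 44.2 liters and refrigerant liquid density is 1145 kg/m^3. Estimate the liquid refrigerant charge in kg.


Charge = V * rho / 1000
Charge = 44.2 * 1145 / 1000
Charge = 50.61 kg

50.61


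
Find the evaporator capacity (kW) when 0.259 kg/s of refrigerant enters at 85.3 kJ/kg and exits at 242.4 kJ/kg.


dh = 242.4 - 85.3 = 157.1 kJ/kg
Q_evap = m_dot * dh = 0.259 * 157.1
Q_evap = 40.69 kW

40.69


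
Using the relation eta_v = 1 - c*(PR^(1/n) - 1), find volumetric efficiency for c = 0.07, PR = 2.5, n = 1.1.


PR^(1/n) = 2.5^(1/1.1) = 2.30018965
eta_v = 1 - 0.07 * (2.30018965 - 1)
eta_v = 0.909

0.909


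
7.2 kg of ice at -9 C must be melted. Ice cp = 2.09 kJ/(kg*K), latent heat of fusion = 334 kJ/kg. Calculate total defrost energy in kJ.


Sensible heat = cp * dT = 2.09 * 9 = 18.81 kJ/kg
Total per kg = 18.81 + 334 = 352.81 kJ/kg
Q = m * total = 7.2 * 352.81
Q = 2540.2 kJ

2540.2


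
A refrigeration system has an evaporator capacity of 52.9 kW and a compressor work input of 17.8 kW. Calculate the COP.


COP = Q_evap / W
COP = 52.9 / 17.8
COP = 2.972

2.972


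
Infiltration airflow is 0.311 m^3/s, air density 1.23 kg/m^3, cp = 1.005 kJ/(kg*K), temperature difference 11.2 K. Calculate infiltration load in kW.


Q = V_dot * rho * cp * dT
Q = 0.311 * 1.23 * 1.005 * 11.2
Q = 4.306 kW

4.306


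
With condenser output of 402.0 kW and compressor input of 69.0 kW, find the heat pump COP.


COP_hp = Q_cond / W
COP_hp = 402.0 / 69.0
COP_hp = 5.826

5.826


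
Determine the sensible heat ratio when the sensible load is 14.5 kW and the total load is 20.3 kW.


SHR = Q_sensible / Q_total
SHR = 14.5 / 20.3
SHR = 0.714

0.714


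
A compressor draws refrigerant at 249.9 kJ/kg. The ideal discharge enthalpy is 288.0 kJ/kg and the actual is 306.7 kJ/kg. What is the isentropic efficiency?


dh_ideal = 288.0 - 249.9 = 38.1 kJ/kg
dh_actual = 306.7 - 249.9 = 56.8 kJ/kg
eta_s = dh_ideal / dh_actual = 38.1 / 56.8
eta_s = 0.6708

0.6708


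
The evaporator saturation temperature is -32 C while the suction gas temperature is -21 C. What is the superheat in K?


Superheat = T_suction - T_evap
Superheat = -21 - (-32)
Superheat = 11 K

11


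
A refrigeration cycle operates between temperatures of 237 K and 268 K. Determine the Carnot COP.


dT = 268 - 237 = 31 K
COP_carnot = T_cold / dT = 237 / 31
COP_carnot = 7.645

7.645


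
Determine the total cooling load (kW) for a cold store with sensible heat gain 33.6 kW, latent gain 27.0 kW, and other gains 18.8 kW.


Q_total = Q_s + Q_l + Q_misc
Q_total = 33.6 + 27.0 + 18.8
Q_total = 79.4 kW

79.4


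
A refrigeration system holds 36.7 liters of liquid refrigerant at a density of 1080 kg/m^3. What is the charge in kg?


Charge = V * rho / 1000
Charge = 36.7 * 1080 / 1000
Charge = 39.64 kg

39.64


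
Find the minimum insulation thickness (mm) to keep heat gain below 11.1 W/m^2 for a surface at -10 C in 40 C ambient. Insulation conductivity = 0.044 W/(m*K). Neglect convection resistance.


dT = 40 - (-10) = 50 K
thickness = k * dT / q_max * 1000
thickness = 0.044 * 50 / 11.1 * 1000
thickness = 198.2 mm

198.2


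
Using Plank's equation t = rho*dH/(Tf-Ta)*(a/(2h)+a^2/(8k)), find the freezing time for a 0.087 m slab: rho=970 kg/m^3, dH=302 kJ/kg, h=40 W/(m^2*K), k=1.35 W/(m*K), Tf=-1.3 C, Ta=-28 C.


dT = -1.3 - (-28) = 26.7 K
term1 = a/(2h) = 0.087/(2*40) = 0.0010875
term2 = a^2/(8k) = 0.087^2/(8*1.35) = 0.0007008333333
t = rho*dH*1000/dT * (term1 + term2)
t = 970*302*1000/26.7 * (0.0010875 + 0.0007008333333)
t = 19621 s

19621


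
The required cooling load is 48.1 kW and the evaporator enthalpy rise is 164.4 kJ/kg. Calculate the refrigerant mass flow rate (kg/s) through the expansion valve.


m_dot = Q / dh
m_dot = 48.1 / 164.4
m_dot = 0.2926 kg/s

0.2926
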